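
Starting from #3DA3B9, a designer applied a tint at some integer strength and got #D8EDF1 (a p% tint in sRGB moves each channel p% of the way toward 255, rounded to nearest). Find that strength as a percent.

#3DA3B9 is rgb(61, 163, 185); #D8EDF1 is rgb(216, 237, 241).
On the R channel (widest range): 216 ≈ 61 + (p/100)(255 − 61), so p ≈ 100×(216 − 61)/(255 − 61) = 15500/194 = 79.90.
p = 80 reproduces all three channels after rounding.

80%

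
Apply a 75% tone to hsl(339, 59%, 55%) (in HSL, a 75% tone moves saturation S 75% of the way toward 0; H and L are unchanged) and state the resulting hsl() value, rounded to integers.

S moves 75% from 59 toward 0: 59 − 44.25 = 14.75 → 15.
H and L are unchanged.

hsl(339, 15%, 55%)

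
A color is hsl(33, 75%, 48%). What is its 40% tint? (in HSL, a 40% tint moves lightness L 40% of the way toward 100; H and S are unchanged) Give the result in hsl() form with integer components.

L moves 40% from 48 toward 100: 48 + 20.8 = 68.8 → 69.
H and S are unchanged.

hsl(33, 75%, 69%)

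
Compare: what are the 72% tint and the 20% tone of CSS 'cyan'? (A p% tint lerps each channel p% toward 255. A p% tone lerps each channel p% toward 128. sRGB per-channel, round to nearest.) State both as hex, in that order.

CSS cyan is rgb(0, 255, 255).
72% tint:
  R: 0 + 0.72×(255−0) = 0 + 183.6 = 183.6 → 184
  G: 255 + 0.72×(255−255) = 255 + 0 = 255 → 255
  B: 255 + 0 = 255 → 255
  → #B8FFFF
20% tone:
  R: 0 + 0.2×(128−0) = 0 + 25.6 = 25.6 → 26
  G: 255 − 25.4 = 229.6 → 230
  B: 255 − 25.4 = 229.6 → 230
  → #1AE6E6

#B8FFFF, #1AE6E6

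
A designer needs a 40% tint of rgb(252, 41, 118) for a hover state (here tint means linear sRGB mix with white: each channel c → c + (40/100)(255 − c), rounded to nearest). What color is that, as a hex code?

Lerp each channel 40% toward 255:
  R: 252 + 1.2 = 253.2 → 253
  G: 41 + 85.6 = 126.6 → 127
  B: 118 + 0.4×(255−118) = 118 + 54.8 = 172.8 → 173
rgb(253, 127, 173) = #FD7FAD.

#FD7FAD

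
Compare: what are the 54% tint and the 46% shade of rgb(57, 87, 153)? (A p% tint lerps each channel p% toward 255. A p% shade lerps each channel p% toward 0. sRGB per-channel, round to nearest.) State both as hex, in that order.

#A4B2D0, #1F2F53

54% tint:
  R: 57 + 0.54×(255−57) = 57 + 106.92 = 163.92 → 164
  G: 87 + 90.72 = 177.72 → 178
  B: 153 + 55.08 = 208.08 → 208
  → #A4B2D0
46% shade:
  R: 57 − 26.22 = 30.78 → 31
  G: 87 − 40.02 = 46.98 → 47
  B: 153 + 0.46×(0−153) = 153 − 70.38 = 82.62 → 83
  → #1F2F53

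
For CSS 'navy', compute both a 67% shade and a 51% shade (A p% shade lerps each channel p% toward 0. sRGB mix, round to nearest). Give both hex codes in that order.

#00002A, #00003F

CSS navy is rgb(0, 0, 128).
67% shade:
  R: 0 + 0 = 0 → 0
  G: 0 + 0 = 0 → 0
  B: 128 − 85.76 = 42.24 → 42
  → #00002A
51% shade:
  R: 0 + 0.51×(0−0) = 0 + 0 = 0 → 0
  G: 0 + 0.51×(0−0) = 0 + 0 = 0 → 0
  B: 128 − 65.28 = 62.72 → 63
  → #00003F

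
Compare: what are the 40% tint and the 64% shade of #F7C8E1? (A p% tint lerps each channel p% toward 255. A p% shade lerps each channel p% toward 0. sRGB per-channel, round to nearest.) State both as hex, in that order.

#F7C8E1 is rgb(247, 200, 225).
40% tint:
  R: 247 + 0.4×(255−247) = 247 + 3.2 = 250.2 → 250
  G: 200 + 0.4×(255−200) = 200 + 22 = 222 → 222
  B: 225 + 12 = 237 → 237
  → #FADEED
64% shade:
  R: 247 − 158.08 = 88.92 → 89
  G: 200 − 128 = 72 → 72
  B: 225 − 144 = 81 → 81
  → #594851

#FADEED, #594851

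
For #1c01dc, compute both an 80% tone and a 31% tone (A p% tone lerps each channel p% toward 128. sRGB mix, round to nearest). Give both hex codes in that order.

#1c01dc is rgb(28, 1, 220).
80% tone:
  R: 28 + 0.8×(128−28) = 28 + 80 = 108 → 108
  G: 1 + 0.8×(128−1) = 1 + 101.6 = 102.6 → 103
  B: 220 + 0.8×(128−220) = 220 − 73.6 = 146.4 → 146
  → #6c6792
31% tone:
  R: 28 + 0.31×(128−28) = 28 + 31 = 59 → 59
  G: 1 + 39.37 = 40.37 → 40
  B: 220 + 0.31×(128−220) = 220 − 28.52 = 191.48 → 191
  → #3b28bf

#6c6792, #3b28bf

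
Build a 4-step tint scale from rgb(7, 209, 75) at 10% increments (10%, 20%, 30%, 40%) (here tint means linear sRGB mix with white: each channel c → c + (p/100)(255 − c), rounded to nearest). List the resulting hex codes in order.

10%: (7 + 24.8 = 31.8→32, 209 + 4.6 = 213.6→214, 75 + 18 = 93→93) → #20D65D
20%: (7 + 49.6 = 56.6→57, 209 + 9.2 = 218.2→218, 75 + 36 = 111→111) → #39DA6F
30%: (7 + 74.4 = 81.4→81, 209 + 13.8 = 222.8→223, 75 + 54 = 129→129) → #51DF81
40%: (7 + 99.2 = 106.2→106, 209 + 18.4 = 227.4→227, 75 + 72 = 147→147) → #6AE393

#20D65D, #39DA6F, #51DF81, #6AE393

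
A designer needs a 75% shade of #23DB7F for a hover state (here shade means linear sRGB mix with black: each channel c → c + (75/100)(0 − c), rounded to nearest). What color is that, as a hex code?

#23DB7F is rgb(35, 219, 127).
Per channel, c → c + 0.75(0 − c):
  R: 35 + 0.75×(0−35) = 35 − 26.25 = 8.75 → 9
  G: 219 − 164.25 = 54.75 → 55
  B: 127 − 95.25 = 31.75 → 32
rgb(9, 55, 32) = #093720.

#093720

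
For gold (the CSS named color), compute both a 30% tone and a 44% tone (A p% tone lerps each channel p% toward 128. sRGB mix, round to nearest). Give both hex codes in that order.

#D9BD26, #C7B138

CSS gold is rgb(255, 215, 0).
30% tone:
  R: 255 − 38.1 = 216.9 → 217
  G: 215 − 26.1 = 188.9 → 189
  B: 0 + 38.4 = 38.4 → 38
  → #D9BD26
44% tone:
  R: 255 − 55.88 = 199.12 → 199
  G: 215 + 0.44×(128−215) = 215 − 38.28 = 176.72 → 177
  B: 0 + 0.44×(128−0) = 0 + 56.32 = 56.32 → 56
  → #C7B138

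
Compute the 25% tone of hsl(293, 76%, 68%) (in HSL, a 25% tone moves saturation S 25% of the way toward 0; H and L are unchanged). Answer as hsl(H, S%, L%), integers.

hsl(293, 57%, 68%)

S moves 25% from 76 toward 0: 76 − 19 = 57 → 57.
H and L are unchanged.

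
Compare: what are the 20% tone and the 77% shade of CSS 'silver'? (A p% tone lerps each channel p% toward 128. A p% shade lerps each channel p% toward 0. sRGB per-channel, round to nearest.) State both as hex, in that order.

#B3B3B3, #2C2C2C

CSS silver is rgb(192, 192, 192).
20% tone:
  R: 192 + 0.2×(128−192) = 192 − 12.8 = 179.2 → 179
  G: 192 + 0.2×(128−192) = 192 − 12.8 = 179.2 → 179
  B: 192 + 0.2×(128−192) = 192 − 12.8 = 179.2 → 179
  → #B3B3B3
77% shade:
  R: 192 − 147.84 = 44.16 → 44
  G: 192 − 147.84 = 44.16 → 44
  B: 192 + 0.77×(0−192) = 192 − 147.84 = 44.16 → 44
  → #2C2C2C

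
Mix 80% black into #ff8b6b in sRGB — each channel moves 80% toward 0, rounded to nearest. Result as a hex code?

#331c15

#ff8b6b is rgb(255, 139, 107).
An 80% shade moves each channel 80% toward 0:
  R: 255 + 0.8×(0−255) = 255 − 204 = 51 → 51
  G: 139 + 0.8×(0−139) = 139 − 111.2 = 27.8 → 28
  B: 107 − 85.6 = 21.4 → 21
rgb(51, 28, 21) = #331c15.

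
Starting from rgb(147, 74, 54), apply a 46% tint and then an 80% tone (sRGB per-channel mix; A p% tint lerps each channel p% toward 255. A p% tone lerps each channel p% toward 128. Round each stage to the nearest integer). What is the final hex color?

Per channel, c → c + 0.46(255 − c):
  R: 147 + 49.68 = 196.68 → 197
  G: 74 + 0.46×(255−74) = 74 + 83.26 = 157.26 → 157
  B: 54 + 0.46×(255−54) = 54 + 92.46 = 146.46 → 146
After the tint: rgb(197, 157, 146) = #C59D92.
Lerp each channel 80% toward 128:
  R: 197 + 0.8×(128−197) = 197 − 55.2 = 141.8 → 142
  G: 157 − 23.2 = 133.8 → 134
  B: 146 + 0.8×(128−146) = 146 − 14.4 = 131.6 → 132
rgb(142, 134, 132) = #8E8684.

#8E8684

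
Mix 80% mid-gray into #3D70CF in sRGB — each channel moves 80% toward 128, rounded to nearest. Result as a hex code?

#737D90

#3D70CF is rgb(61, 112, 207).
Lerp each channel 80% toward 128:
  R: 61 + 0.8×(128−61) = 61 + 53.6 = 114.6 → 115
  G: 112 + 12.8 = 124.8 → 125
  B: 207 + 0.8×(128−207) = 207 − 63.2 = 143.8 → 144
rgb(115, 125, 144) = #737D90.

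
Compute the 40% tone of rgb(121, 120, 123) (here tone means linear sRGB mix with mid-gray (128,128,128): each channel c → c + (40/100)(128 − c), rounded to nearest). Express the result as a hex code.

#7C7B7D

Lerp each channel 40% toward 128:
  R: 121 + 0.4×(128−121) = 121 + 2.8 = 123.8 → 124
  G: 120 + 0.4×(128−120) = 120 + 3.2 = 123.2 → 123
  B: 123 + 2 = 125 → 125
rgb(124, 123, 125) = #7C7B7D.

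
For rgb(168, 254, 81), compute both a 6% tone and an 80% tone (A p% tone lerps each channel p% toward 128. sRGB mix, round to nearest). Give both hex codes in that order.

6% tone:
  R: 168 + 0.06×(128−168) = 168 − 2.4 = 165.6 → 166
  G: 254 + 0.06×(128−254) = 254 − 7.56 = 246.44 → 246
  B: 81 + 0.06×(128−81) = 81 + 2.82 = 83.82 → 84
  → #a6f654
80% tone:
  R: 168 + 0.8×(128−168) = 168 − 32 = 136 → 136
  G: 254 + 0.8×(128−254) = 254 − 100.8 = 153.2 → 153
  B: 81 + 0.8×(128−81) = 81 + 37.6 = 118.6 → 119
  → #889977

#a6f654, #889977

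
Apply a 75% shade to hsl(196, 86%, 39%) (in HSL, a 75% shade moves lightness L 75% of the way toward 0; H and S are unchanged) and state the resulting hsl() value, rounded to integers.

L moves 75% from 39 toward 0: 39 − 29.25 = 9.75 → 10.
H and S are unchanged.

hsl(196, 86%, 10%)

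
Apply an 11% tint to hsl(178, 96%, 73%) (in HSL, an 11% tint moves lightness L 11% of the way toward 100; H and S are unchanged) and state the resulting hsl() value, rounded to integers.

L moves 11% from 73 toward 100: 73 + 2.97 = 75.97 → 76.
H and S are unchanged.

hsl(178, 96%, 76%)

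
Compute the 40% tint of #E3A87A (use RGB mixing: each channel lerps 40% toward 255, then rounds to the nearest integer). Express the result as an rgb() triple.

rgb(238, 203, 175)

#E3A87A is rgb(227, 168, 122).
A 40% tint moves each channel 40% toward 255:
  R: 227 + 11.2 = 238.2 → 238
  G: 168 + 0.4×(255−168) = 168 + 34.8 = 202.8 → 203
  B: 122 + 53.2 = 175.2 → 175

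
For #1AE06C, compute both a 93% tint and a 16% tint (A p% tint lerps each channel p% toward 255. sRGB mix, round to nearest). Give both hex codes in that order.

#1AE06C is rgb(26, 224, 108).
93% tint:
  R: 26 + 0.93×(255−26) = 26 + 212.97 = 238.97 → 239
  G: 224 + 28.83 = 252.83 → 253
  B: 108 + 0.93×(255−108) = 108 + 136.71 = 244.71 → 245
  → #EFFDF5
16% tint:
  R: 26 + 36.64 = 62.64 → 63
  G: 224 + 0.16×(255−224) = 224 + 4.96 = 228.96 → 229
  B: 108 + 23.52 = 131.52 → 132
  → #3FE584

#EFFDF5, #3FE584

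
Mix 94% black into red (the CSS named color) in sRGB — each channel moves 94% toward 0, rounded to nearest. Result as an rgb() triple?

rgb(15, 0, 0)

CSS red is rgb(255, 0, 0).
A 94% shade moves each channel 94% toward 0:
  R: 255 − 239.7 = 15.3 → 15
  G: 0 + 0 = 0 → 0
  B: 0 + 0 = 0 → 0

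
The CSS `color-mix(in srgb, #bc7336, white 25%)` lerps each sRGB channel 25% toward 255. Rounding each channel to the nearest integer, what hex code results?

#cd9668

#bc7336 is rgb(188, 115, 54).
Per channel, c → c + 0.25(255 − c):
  R: 188 + 16.75 = 204.75 → 205
  G: 115 + 35 = 150 → 150
  B: 54 + 50.25 = 104.25 → 104
rgb(205, 150, 104) = #cd9668.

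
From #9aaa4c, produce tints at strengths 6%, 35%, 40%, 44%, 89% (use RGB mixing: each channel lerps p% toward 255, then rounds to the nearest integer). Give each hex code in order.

#9aaa4c is rgb(154, 170, 76).
6%: (154 + 6.06 = 160.06→160, 170 + 5.1 = 175.1→175, 76 + 10.74 = 86.74→87) → #a0af57
35%: (154 + 35.35 = 189.35→189, 170 + 29.75 = 199.75→200, 76 + 62.65 = 138.65→139) → #bdc88b
40%: (154 + 40.4 = 194.4→194, 170 + 34 = 204→204, 76 + 71.6 = 147.6→148) → #c2cc94
44%: (154 + 44.44 = 198.44→198, 170 + 37.4 = 207.4→207, 76 + 78.76 = 154.76→155) → #c6cf9b
89%: (154 + 89.89 = 243.89→244, 170 + 75.65 = 245.65→246, 76 + 159.31 = 235.31→235) → #f4f6eb

#a0af57, #bdc88b, #c2cc94, #c6cf9b, #f4f6eb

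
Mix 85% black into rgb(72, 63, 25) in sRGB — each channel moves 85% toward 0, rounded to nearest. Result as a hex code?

#0B0904

Per channel, c → c + 0.85(0 − c):
  R: 72 − 61.2 = 10.8 → 11
  G: 63 − 53.55 = 9.45 → 9
  B: 25 + 0.85×(0−25) = 25 − 21.25 = 3.75 → 4
rgb(11, 9, 4) = #0B0904.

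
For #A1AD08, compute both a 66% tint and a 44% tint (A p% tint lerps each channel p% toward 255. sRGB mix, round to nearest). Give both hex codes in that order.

#A1AD08 is rgb(161, 173, 8).
66% tint:
  R: 161 + 62.04 = 223.04 → 223
  G: 173 + 0.66×(255−173) = 173 + 54.12 = 227.12 → 227
  B: 8 + 0.66×(255−8) = 8 + 163.02 = 171.02 → 171
  → #DFE3AB
44% tint:
  R: 161 + 41.36 = 202.36 → 202
  G: 173 + 0.44×(255−173) = 173 + 36.08 = 209.08 → 209
  B: 8 + 0.44×(255−8) = 8 + 108.68 = 116.68 → 117
  → #CAD175

#DFE3AB, #CAD175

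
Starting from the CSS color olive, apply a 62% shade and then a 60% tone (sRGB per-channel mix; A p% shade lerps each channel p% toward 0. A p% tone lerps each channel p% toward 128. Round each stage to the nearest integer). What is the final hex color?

CSS olive is rgb(128, 128, 0).
A 62% shade moves each channel 62% toward 0:
  R: 128 + 0.62×(0−128) = 128 − 79.36 = 48.64 → 49
  G: 128 + 0.62×(0−128) = 128 − 79.36 = 48.64 → 49
  B: 0 + 0.62×(0−0) = 0 + 0 = 0 → 0
After the shade: rgb(49, 49, 0) = #313100.
Lerp each channel 60% toward 128:
  R: 49 + 47.4 = 96.4 → 96
  G: 49 + 47.4 = 96.4 → 96
  B: 0 + 0.6×(128−0) = 0 + 76.8 = 76.8 → 77
rgb(96, 96, 77) = #60604D.

#60604D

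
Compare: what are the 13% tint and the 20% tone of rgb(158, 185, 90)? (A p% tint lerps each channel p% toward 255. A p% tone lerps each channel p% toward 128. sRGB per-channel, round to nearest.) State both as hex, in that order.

13% tint:
  R: 158 + 12.61 = 170.61 → 171
  G: 185 + 0.13×(255−185) = 185 + 9.1 = 194.1 → 194
  B: 90 + 0.13×(255−90) = 90 + 21.45 = 111.45 → 111
  → #abc26f
20% tone:
  R: 158 − 6 = 152 → 152
  G: 185 + 0.2×(128−185) = 185 − 11.4 = 173.6 → 174
  B: 90 + 0.2×(128−90) = 90 + 7.6 = 97.6 → 98
  → #98ae62

#abc26f, #98ae62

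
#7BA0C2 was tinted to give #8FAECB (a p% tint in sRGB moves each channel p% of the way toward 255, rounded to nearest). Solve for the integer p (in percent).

#7BA0C2 is rgb(123, 160, 194); #8FAECB is rgb(143, 174, 203).
On the R channel (widest range): 143 ≈ 123 + (p/100)(255 − 123), so p ≈ 100×(143 − 123)/(255 − 123) = 2000/132 = 15.15.
p = 15 reproduces all three channels after rounding.

15%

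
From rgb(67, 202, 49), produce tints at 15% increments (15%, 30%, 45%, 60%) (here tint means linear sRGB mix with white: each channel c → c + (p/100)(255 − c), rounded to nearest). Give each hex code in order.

15%: (67 + 28.2 = 95.2→95, 202 + 7.95 = 209.95→210, 49 + 30.9 = 79.9→80) → #5FD250
30%: (67 + 56.4 = 123.4→123, 202 + 15.9 = 217.9→218, 49 + 61.8 = 110.8→111) → #7BDA6F
45%: (67 + 84.6 = 151.6→152, 202 + 23.85 = 225.85→226, 49 + 92.7 = 141.7→142) → #98E28E
60%: (67 + 112.8 = 179.8→180, 202 + 31.8 = 233.8→234, 49 + 123.6 = 172.6→173) → #B4EAAD

#5FD250, #7BDA6F, #98E28E, #B4EAAD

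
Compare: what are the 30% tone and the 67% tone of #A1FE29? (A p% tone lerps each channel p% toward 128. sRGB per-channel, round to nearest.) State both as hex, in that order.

#A1FE29 is rgb(161, 254, 41).
30% tone:
  R: 161 − 9.9 = 151.1 → 151
  G: 254 + 0.3×(128−254) = 254 − 37.8 = 216.2 → 216
  B: 41 + 0.3×(128−41) = 41 + 26.1 = 67.1 → 67
  → #97D843
67% tone:
  R: 161 + 0.67×(128−161) = 161 − 22.11 = 138.89 → 139
  G: 254 + 0.67×(128−254) = 254 − 84.42 = 169.58 → 170
  B: 41 + 58.29 = 99.29 → 99
  → #8BAA63

#97D843, #8BAA63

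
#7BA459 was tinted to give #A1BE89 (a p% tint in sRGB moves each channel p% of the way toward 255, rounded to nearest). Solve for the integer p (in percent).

29%

#7BA459 is rgb(123, 164, 89); #A1BE89 is rgb(161, 190, 137).
On the B channel (widest range): 137 ≈ 89 + (p/100)(255 − 89), so p ≈ 100×(137 − 89)/(255 − 89) = 4800/166 = 28.92.
p = 29 reproduces all three channels after rounding.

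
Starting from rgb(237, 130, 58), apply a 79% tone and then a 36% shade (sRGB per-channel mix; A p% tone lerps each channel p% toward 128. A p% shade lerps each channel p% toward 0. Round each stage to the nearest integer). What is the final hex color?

Lerp each channel 79% toward 128:
  R: 237 + 0.79×(128−237) = 237 − 86.11 = 150.89 → 151
  G: 130 + 0.79×(128−130) = 130 − 1.58 = 128.42 → 128
  B: 58 + 0.79×(128−58) = 58 + 55.3 = 113.3 → 113
After the tone: rgb(151, 128, 113) = #978071.
Per channel, c → c + 0.36(0 − c):
  R: 151 + 0.36×(0−151) = 151 − 54.36 = 96.64 → 97
  G: 128 + 0.36×(0−128) = 128 − 46.08 = 81.92 → 82
  B: 113 − 40.68 = 72.32 → 72
rgb(97, 82, 72) = #615248.

#615248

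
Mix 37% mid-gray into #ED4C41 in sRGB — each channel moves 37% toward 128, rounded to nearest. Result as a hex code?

#ED4C41 is rgb(237, 76, 65).
Per channel, c → c + 0.37(128 − c):
  R: 237 − 40.33 = 196.67 → 197
  G: 76 + 19.24 = 95.24 → 95
  B: 65 + 23.31 = 88.31 → 88
rgb(197, 95, 88) = #C55F58.

#C55F58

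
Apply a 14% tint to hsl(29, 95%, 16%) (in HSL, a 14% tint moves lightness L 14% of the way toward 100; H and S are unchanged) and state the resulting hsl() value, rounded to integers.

hsl(29, 95%, 28%)

L moves 14% from 16 toward 100: 16 + 11.76 = 27.76 → 28.
H and S are unchanged.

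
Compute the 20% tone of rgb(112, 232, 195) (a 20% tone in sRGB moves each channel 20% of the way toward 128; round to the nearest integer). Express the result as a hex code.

A 20% tone moves each channel 20% toward 128:
  R: 112 + 3.2 = 115.2 → 115
  G: 232 − 20.8 = 211.2 → 211
  B: 195 − 13.4 = 181.6 → 182
rgb(115, 211, 182) = #73D3B6.

#73D3B6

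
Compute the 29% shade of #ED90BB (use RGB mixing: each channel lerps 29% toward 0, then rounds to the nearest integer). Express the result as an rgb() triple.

rgb(168, 102, 133)

#ED90BB is rgb(237, 144, 187).
Lerp each channel 29% toward 0:
  R: 237 + 0.29×(0−237) = 237 − 68.73 = 168.27 → 168
  G: 144 − 41.76 = 102.24 → 102
  B: 187 + 0.29×(0−187) = 187 − 54.23 = 132.77 → 133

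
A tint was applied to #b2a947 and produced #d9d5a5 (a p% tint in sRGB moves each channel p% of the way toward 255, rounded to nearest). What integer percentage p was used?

#b2a947 is rgb(178, 169, 71); #d9d5a5 is rgb(217, 213, 165).
On the B channel (widest range): 165 ≈ 71 + (p/100)(255 − 71), so p ≈ 100×(165 − 71)/(255 − 71) = 9400/184 = 51.09.
p = 51 reproduces all three channels after rounding.

51%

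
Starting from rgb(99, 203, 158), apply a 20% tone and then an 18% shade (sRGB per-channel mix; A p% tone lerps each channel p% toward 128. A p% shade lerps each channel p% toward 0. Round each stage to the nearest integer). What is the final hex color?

A 20% tone moves each channel 20% toward 128:
  R: 99 + 0.2×(128−99) = 99 + 5.8 = 104.8 → 105
  G: 203 − 15 = 188 → 188
  B: 158 − 6 = 152 → 152
After the tone: rgb(105, 188, 152) = #69bc98.
Per channel, c → c + 0.18(0 − c):
  R: 105 + 0.18×(0−105) = 105 − 18.9 = 86.1 → 86
  G: 188 − 33.84 = 154.16 → 154
  B: 152 + 0.18×(0−152) = 152 − 27.36 = 124.64 → 125
rgb(86, 154, 125) = #569a7d.

#569a7d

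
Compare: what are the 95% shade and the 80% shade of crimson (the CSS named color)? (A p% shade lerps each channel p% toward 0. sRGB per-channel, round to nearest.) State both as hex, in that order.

#0b0103, #2c040c

CSS crimson is rgb(220, 20, 60).
95% shade:
  R: 220 + 0.95×(0−220) = 220 − 209 = 11 → 11
  G: 20 − 19 = 1 → 1
  B: 60 − 57 = 3 → 3
  → #0b0103
80% shade:
  R: 220 + 0.8×(0−220) = 220 − 176 = 44 → 44
  G: 20 + 0.8×(0−20) = 20 − 16 = 4 → 4
  B: 60 + 0.8×(0−60) = 60 − 48 = 12 → 12
  → #2c040c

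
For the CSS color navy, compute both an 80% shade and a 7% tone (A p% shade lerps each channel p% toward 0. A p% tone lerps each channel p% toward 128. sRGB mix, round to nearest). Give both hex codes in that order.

CSS navy is rgb(0, 0, 128).
80% shade:
  R: 0 + 0.8×(0−0) = 0 + 0 = 0 → 0
  G: 0 + 0.8×(0−0) = 0 + 0 = 0 → 0
  B: 128 − 102.4 = 25.6 → 26
  → #00001a
7% tone:
  R: 0 + 8.96 = 8.96 → 9
  G: 0 + 0.07×(128−0) = 0 + 8.96 = 8.96 → 9
  B: 128 + 0.07×(128−128) = 128 + 0 = 128 → 128
  → #090980

#00001a, #090980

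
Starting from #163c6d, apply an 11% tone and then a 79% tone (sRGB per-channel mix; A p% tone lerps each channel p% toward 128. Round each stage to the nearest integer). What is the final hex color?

#163c6d is rgb(22, 60, 109).
Per channel, c → c + 0.11(128 − c):
  R: 22 + 0.11×(128−22) = 22 + 11.66 = 33.66 → 34
  G: 60 + 0.11×(128−60) = 60 + 7.48 = 67.48 → 67
  B: 109 + 0.11×(128−109) = 109 + 2.09 = 111.09 → 111
After the tone: rgb(34, 67, 111) = #22436f.
Per channel, c → c + 0.79(128 − c):
  R: 34 + 0.79×(128−34) = 34 + 74.26 = 108.26 → 108
  G: 67 + 0.79×(128−67) = 67 + 48.19 = 115.19 → 115
  B: 111 + 13.43 = 124.43 → 124
rgb(108, 115, 124) = #6c737c.

#6c737c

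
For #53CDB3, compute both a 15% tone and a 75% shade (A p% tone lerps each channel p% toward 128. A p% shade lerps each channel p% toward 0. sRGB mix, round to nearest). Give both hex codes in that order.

#53CDB3 is rgb(83, 205, 179).
15% tone:
  R: 83 + 6.75 = 89.75 → 90
  G: 205 + 0.15×(128−205) = 205 − 11.55 = 193.45 → 193
  B: 179 − 7.65 = 171.35 → 171
  → #5AC1AB
75% shade:
  R: 83 + 0.75×(0−83) = 83 − 62.25 = 20.75 → 21
  G: 205 − 153.75 = 51.25 → 51
  B: 179 + 0.75×(0−179) = 179 − 134.25 = 44.75 → 45
  → #15332D

#5AC1AB, #15332D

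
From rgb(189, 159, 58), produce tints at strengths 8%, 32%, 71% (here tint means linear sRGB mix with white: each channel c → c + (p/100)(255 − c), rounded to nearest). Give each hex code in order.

#c2a74a, #d2be79, #ece3c6

8%: (189 + 5.28 = 194.28→194, 159 + 7.68 = 166.68→167, 58 + 15.76 = 73.76→74) → #c2a74a
32%: (189 + 21.12 = 210.12→210, 159 + 30.72 = 189.72→190, 58 + 63.04 = 121.04→121) → #d2be79
71%: (189 + 46.86 = 235.86→236, 159 + 68.16 = 227.16→227, 58 + 139.87 = 197.87→198) → #ece3c6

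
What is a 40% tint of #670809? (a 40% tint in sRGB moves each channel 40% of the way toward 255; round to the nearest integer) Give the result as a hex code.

#670809 is rgb(103, 8, 9).
Per channel, c → c + 0.4(255 − c):
  R: 103 + 0.4×(255−103) = 103 + 60.8 = 163.8 → 164
  G: 8 + 0.4×(255−8) = 8 + 98.8 = 106.8 → 107
  B: 9 + 0.4×(255−9) = 9 + 98.4 = 107.4 → 107
rgb(164, 107, 107) = #a46b6b.

#a46b6b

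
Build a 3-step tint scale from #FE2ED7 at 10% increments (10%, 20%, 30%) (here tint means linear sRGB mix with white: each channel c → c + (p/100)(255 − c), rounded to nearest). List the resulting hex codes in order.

#FE2ED7 is rgb(254, 46, 215).
10%: (254→254, 46 + 20.9 = 66.9→67, 215 + 4 = 219→219) → #FE43DB
20%: (254→254, 46 + 41.8 = 87.8→88, 215 + 8 = 223→223) → #FE58DF
30%: (254→254, 46 + 62.7 = 108.7→109, 215 + 12 = 227→227) → #FE6DE3

#FE43DB, #FE58DF, #FE6DE3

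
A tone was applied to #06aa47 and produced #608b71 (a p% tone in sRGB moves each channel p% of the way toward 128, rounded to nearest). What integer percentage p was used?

74%

#06aa47 is rgb(6, 170, 71); #608b71 is rgb(96, 139, 113).
On the R channel (widest range): 96 ≈ 6 + (p/100)(128 − 6), so p ≈ 100×(96 − 6)/(128 − 6) = 9000/122 = 73.77.
p = 74 reproduces all three channels after rounding.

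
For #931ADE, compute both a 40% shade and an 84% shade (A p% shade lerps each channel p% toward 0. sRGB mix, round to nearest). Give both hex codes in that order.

#581085, #180424

#931ADE is rgb(147, 26, 222).
40% shade:
  R: 147 − 58.8 = 88.2 → 88
  G: 26 − 10.4 = 15.6 → 16
  B: 222 − 88.8 = 133.2 → 133
  → #581085
84% shade:
  R: 147 − 123.48 = 23.52 → 24
  G: 26 + 0.84×(0−26) = 26 − 21.84 = 4.16 → 4
  B: 222 + 0.84×(0−222) = 222 − 186.48 = 35.52 → 36
  → #180424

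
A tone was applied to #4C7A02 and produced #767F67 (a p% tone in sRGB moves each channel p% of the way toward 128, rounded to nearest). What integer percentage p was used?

#4C7A02 is rgb(76, 122, 2); #767F67 is rgb(118, 127, 103).
On the B channel (widest range): 103 ≈ 2 + (p/100)(128 − 2), so p ≈ 100×(103 − 2)/(128 − 2) = 10100/126 = 80.16.
p = 80 reproduces all three channels after rounding.

80%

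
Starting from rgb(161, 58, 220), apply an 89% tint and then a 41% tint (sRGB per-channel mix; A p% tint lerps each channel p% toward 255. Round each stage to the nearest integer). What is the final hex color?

#F9F2FD

Lerp each channel 89% toward 255:
  R: 161 + 83.66 = 244.66 → 245
  G: 58 + 175.33 = 233.33 → 233
  B: 220 + 0.89×(255−220) = 220 + 31.15 = 251.15 → 251
After the tint: rgb(245, 233, 251) = #F5E9FB.
Per channel, c → c + 0.41(255 − c):
  R: 245 + 4.1 = 249.1 → 249
  G: 233 + 0.41×(255−233) = 233 + 9.02 = 242.02 → 242
  B: 251 + 0.41×(255−251) = 251 + 1.64 = 252.64 → 253
rgb(249, 242, 253) = #F9F2FD.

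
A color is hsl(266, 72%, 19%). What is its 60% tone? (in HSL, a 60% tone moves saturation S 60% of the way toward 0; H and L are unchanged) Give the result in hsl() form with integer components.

S moves 60% from 72 toward 0: 72 − 43.2 = 28.8 → 29.
H and L are unchanged.

hsl(266, 29%, 19%)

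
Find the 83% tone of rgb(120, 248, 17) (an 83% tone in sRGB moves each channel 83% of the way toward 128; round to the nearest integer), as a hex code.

An 83% tone moves each channel 83% toward 128:
  R: 120 + 0.83×(128−120) = 120 + 6.64 = 126.64 → 127
  G: 248 − 99.6 = 148.4 → 148
  B: 17 + 92.13 = 109.13 → 109
rgb(127, 148, 109) = #7F946D.

#7F946D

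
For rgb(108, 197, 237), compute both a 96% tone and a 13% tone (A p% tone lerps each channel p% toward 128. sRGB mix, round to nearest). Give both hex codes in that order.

#7F8384, #6FBCDF

96% tone:
  R: 108 + 19.2 = 127.2 → 127
  G: 197 + 0.96×(128−197) = 197 − 66.24 = 130.76 → 131
  B: 237 + 0.96×(128−237) = 237 − 104.64 = 132.36 → 132
  → #7F8384
13% tone:
  R: 108 + 0.13×(128−108) = 108 + 2.6 = 110.6 → 111
  G: 197 + 0.13×(128−197) = 197 − 8.97 = 188.03 → 188
  B: 237 − 14.17 = 222.83 → 223
  → #6FBCDF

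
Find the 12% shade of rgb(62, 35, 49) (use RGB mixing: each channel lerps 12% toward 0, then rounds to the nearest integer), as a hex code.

#371F2B

Lerp each channel 12% toward 0:
  R: 62 + 0.12×(0−62) = 62 − 7.44 = 54.56 → 55
  G: 35 − 4.2 = 30.8 → 31
  B: 49 + 0.12×(0−49) = 49 − 5.88 = 43.12 → 43
rgb(55, 31, 43) = #371F2B.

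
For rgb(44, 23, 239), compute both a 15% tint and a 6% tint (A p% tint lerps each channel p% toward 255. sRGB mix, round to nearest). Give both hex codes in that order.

#4c3af1, #3925f0

15% tint:
  R: 44 + 31.65 = 75.65 → 76
  G: 23 + 0.15×(255−23) = 23 + 34.8 = 57.8 → 58
  B: 239 + 0.15×(255−239) = 239 + 2.4 = 241.4 → 241
  → #4c3af1
6% tint:
  R: 44 + 0.06×(255−44) = 44 + 12.66 = 56.66 → 57
  G: 23 + 0.06×(255−23) = 23 + 13.92 = 36.92 → 37
  B: 239 + 0.06×(255−239) = 239 + 0.96 = 239.96 → 240
  → #3925f0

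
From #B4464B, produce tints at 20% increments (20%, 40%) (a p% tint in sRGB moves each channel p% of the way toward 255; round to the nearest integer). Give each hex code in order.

#C36B6F, #D29093

#B4464B is rgb(180, 70, 75).
20%: (180 + 15 = 195→195, 70 + 37 = 107→107, 75 + 36 = 111→111) → #C36B6F
40%: (180 + 30 = 210→210, 70 + 74 = 144→144, 75 + 72 = 147→147) → #D29093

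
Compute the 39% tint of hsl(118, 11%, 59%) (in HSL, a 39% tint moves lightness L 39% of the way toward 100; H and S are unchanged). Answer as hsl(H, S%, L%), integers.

L moves 39% from 59 toward 100: 59 + 15.99 = 74.99 → 75.
H and S are unchanged.

hsl(118, 11%, 75%)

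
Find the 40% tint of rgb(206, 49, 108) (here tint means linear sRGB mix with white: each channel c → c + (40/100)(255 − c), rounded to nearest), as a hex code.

Lerp each channel 40% toward 255:
  R: 206 + 0.4×(255−206) = 206 + 19.6 = 225.6 → 226
  G: 49 + 0.4×(255−49) = 49 + 82.4 = 131.4 → 131
  B: 108 + 0.4×(255−108) = 108 + 58.8 = 166.8 → 167
rgb(226, 131, 167) = #e283a7.

#e283a7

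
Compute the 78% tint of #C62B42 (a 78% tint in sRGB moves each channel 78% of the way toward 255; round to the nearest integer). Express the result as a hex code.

#C62B42 is rgb(198, 43, 66).
A 78% tint moves each channel 78% toward 255:
  R: 198 + 0.78×(255−198) = 198 + 44.46 = 242.46 → 242
  G: 43 + 165.36 = 208.36 → 208
  B: 66 + 0.78×(255−66) = 66 + 147.42 = 213.42 → 213
rgb(242, 208, 213) = #F2D0D5.

#F2D0D5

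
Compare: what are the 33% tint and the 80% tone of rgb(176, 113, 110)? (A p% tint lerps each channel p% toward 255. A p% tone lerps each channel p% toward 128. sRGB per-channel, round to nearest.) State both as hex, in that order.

33% tint:
  R: 176 + 26.07 = 202.07 → 202
  G: 113 + 46.86 = 159.86 → 160
  B: 110 + 47.85 = 157.85 → 158
  → #CAA09E
80% tone:
  R: 176 + 0.8×(128−176) = 176 − 38.4 = 137.6 → 138
  G: 113 + 0.8×(128−113) = 113 + 12 = 125 → 125
  B: 110 + 0.8×(128−110) = 110 + 14.4 = 124.4 → 124
  → #8A7D7C

#CAA09E, #8A7D7C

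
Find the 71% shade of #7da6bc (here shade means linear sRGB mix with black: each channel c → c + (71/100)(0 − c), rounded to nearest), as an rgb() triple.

#7da6bc is rgb(125, 166, 188).
Lerp each channel 71% toward 0:
  R: 125 + 0.71×(0−125) = 125 − 88.75 = 36.25 → 36
  G: 166 + 0.71×(0−166) = 166 − 117.86 = 48.14 → 48
  B: 188 + 0.71×(0−188) = 188 − 133.48 = 54.52 → 55

rgb(36, 48, 55)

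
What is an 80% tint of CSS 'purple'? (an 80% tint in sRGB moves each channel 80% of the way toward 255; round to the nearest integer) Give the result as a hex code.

#e6cce6

CSS purple is rgb(128, 0, 128).
Lerp each channel 80% toward 255:
  R: 128 + 0.8×(255−128) = 128 + 101.6 = 229.6 → 230
  G: 0 + 204 = 204 → 204
  B: 128 + 101.6 = 229.6 → 230
rgb(230, 204, 230) = #e6cce6.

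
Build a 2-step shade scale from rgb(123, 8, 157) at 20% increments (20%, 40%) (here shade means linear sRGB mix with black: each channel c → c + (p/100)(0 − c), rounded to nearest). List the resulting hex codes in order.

20%: (123 − 24.6 = 98.4→98, 8 − 1.6 = 6.4→6, 157 − 31.4 = 125.6→126) → #62067E
40%: (123 − 49.2 = 73.8→74, 8 − 3.2 = 4.8→5, 157 − 62.8 = 94.2→94) → #4A055E

#62067E, #4A055E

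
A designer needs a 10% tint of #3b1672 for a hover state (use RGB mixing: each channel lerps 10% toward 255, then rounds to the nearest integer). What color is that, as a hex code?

#4f2d80

#3b1672 is rgb(59, 22, 114).
Per channel, c → c + 0.1(255 − c):
  R: 59 + 0.1×(255−59) = 59 + 19.6 = 78.6 → 79
  G: 22 + 0.1×(255−22) = 22 + 23.3 = 45.3 → 45
  B: 114 + 0.1×(255−114) = 114 + 14.1 = 128.1 → 128
rgb(79, 45, 128) = #4f2d80.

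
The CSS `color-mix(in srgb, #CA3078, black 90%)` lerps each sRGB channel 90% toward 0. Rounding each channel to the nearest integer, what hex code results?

#CA3078 is rgb(202, 48, 120).
Lerp each channel 90% toward 0:
  R: 202 + 0.9×(0−202) = 202 − 181.8 = 20.2 → 20
  G: 48 − 43.2 = 4.8 → 5
  B: 120 + 0.9×(0−120) = 120 − 108 = 12 → 12
rgb(20, 5, 12) = #14050C.

#14050C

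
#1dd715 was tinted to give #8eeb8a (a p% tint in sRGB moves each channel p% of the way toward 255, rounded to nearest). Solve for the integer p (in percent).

50%

#1dd715 is rgb(29, 215, 21); #8eeb8a is rgb(142, 235, 138).
On the B channel (widest range): 138 ≈ 21 + (p/100)(255 − 21), so p ≈ 100×(138 − 21)/(255 − 21) = 11700/234 = 50.00.
p = 50 reproduces all three channels after rounding.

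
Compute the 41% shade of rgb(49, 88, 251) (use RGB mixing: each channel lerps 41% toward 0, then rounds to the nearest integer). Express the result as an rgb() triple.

Per channel, c → c + 0.41(0 − c):
  R: 49 − 20.09 = 28.91 → 29
  G: 88 − 36.08 = 51.92 → 52
  B: 251 − 102.91 = 148.09 → 148

rgb(29, 52, 148)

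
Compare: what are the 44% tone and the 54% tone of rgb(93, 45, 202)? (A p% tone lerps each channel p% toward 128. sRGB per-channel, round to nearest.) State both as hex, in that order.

#6C52A9, #705AA2

44% tone:
  R: 93 + 15.4 = 108.4 → 108
  G: 45 + 0.44×(128−45) = 45 + 36.52 = 81.52 → 82
  B: 202 − 32.56 = 169.44 → 169
  → #6C52A9
54% tone:
  R: 93 + 0.54×(128−93) = 93 + 18.9 = 111.9 → 112
  G: 45 + 0.54×(128−45) = 45 + 44.82 = 89.82 → 90
  B: 202 − 39.96 = 162.04 → 162
  → #705AA2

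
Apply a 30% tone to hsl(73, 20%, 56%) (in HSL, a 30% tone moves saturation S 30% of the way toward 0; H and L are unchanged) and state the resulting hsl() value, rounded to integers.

hsl(73, 14%, 56%)

S moves 30% from 20 toward 0: 20 − 6 = 14 → 14.
H and L are unchanged.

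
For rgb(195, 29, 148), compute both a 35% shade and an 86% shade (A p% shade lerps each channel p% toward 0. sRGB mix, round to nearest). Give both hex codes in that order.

35% shade:
  R: 195 + 0.35×(0−195) = 195 − 68.25 = 126.75 → 127
  G: 29 − 10.15 = 18.85 → 19
  B: 148 + 0.35×(0−148) = 148 − 51.8 = 96.2 → 96
  → #7F1360
86% shade:
  R: 195 + 0.86×(0−195) = 195 − 167.7 = 27.3 → 27
  G: 29 + 0.86×(0−29) = 29 − 24.94 = 4.06 → 4
  B: 148 − 127.28 = 20.72 → 21
  → #1B0415

#7F1360, #1B0415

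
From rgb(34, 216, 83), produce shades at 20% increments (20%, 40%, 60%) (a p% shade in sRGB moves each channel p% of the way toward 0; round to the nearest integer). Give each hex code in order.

#1bad42, #148232, #0e5621

20%: (34 − 6.8 = 27.2→27, 216 − 43.2 = 172.8→173, 83 − 16.6 = 66.4→66) → #1bad42
40%: (34 − 13.6 = 20.4→20, 216 − 86.4 = 129.6→130, 83 − 33.2 = 49.8→50) → #148232
60%: (34 − 20.4 = 13.6→14, 216 − 129.6 = 86.4→86, 83 − 49.8 = 33.2→33) → #0e5621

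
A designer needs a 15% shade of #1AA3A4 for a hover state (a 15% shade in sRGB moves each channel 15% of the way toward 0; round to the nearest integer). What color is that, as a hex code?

#168B8B

#1AA3A4 is rgb(26, 163, 164).
A 15% shade moves each channel 15% toward 0:
  R: 26 − 3.9 = 22.1 → 22
  G: 163 + 0.15×(0−163) = 163 − 24.45 = 138.55 → 139
  B: 164 − 24.6 = 139.4 → 139
rgb(22, 139, 139) = #168B8B.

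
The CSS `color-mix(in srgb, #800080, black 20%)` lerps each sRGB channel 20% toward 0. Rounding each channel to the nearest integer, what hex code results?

#800080 is rgb(128, 0, 128).
Per channel, c → c + 0.2(0 − c):
  R: 128 − 25.6 = 102.4 → 102
  G: 0 + 0.2×(0−0) = 0 + 0 = 0 → 0
  B: 128 − 25.6 = 102.4 → 102
rgb(102, 0, 102) = #660066.

#660066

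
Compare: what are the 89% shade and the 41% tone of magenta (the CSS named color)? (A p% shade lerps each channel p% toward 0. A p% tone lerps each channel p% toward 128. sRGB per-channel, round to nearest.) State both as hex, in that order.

#1C001C, #CB34CB

CSS magenta is rgb(255, 0, 255).
89% shade:
  R: 255 − 226.95 = 28.05 → 28
  G: 0 + 0.89×(0−0) = 0 + 0 = 0 → 0
  B: 255 + 0.89×(0−255) = 255 − 226.95 = 28.05 → 28
  → #1C001C
41% tone:
  R: 255 + 0.41×(128−255) = 255 − 52.07 = 202.93 → 203
  G: 0 + 0.41×(128−0) = 0 + 52.48 = 52.48 → 52
  B: 255 − 52.07 = 202.93 → 203
  → #CB34CB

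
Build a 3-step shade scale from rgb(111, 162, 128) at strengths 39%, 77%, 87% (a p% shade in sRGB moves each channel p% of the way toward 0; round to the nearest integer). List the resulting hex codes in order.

39%: (111 − 43.29 = 67.71→68, 162 − 63.18 = 98.82→99, 128 − 49.92 = 78.08→78) → #44634E
77%: (111 − 85.47 = 25.53→26, 162 − 124.74 = 37.26→37, 128 − 98.56 = 29.44→29) → #1A251D
87%: (111 − 96.57 = 14.43→14, 162 − 140.94 = 21.06→21, 128 − 111.36 = 16.64→17) → #0E1511

#44634E, #1A251D, #0E1511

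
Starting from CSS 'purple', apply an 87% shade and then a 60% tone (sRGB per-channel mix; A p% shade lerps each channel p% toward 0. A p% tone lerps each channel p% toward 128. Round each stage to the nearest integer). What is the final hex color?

CSS purple is rgb(128, 0, 128).
Per channel, c → c + 0.87(0 − c):
  R: 128 + 0.87×(0−128) = 128 − 111.36 = 16.64 → 17
  G: 0 + 0.87×(0−0) = 0 + 0 = 0 → 0
  B: 128 + 0.87×(0−128) = 128 − 111.36 = 16.64 → 17
After the shade: rgb(17, 0, 17) = #110011.
Per channel, c → c + 0.6(128 − c):
  R: 17 + 66.6 = 83.6 → 84
  G: 0 + 0.6×(128−0) = 0 + 76.8 = 76.8 → 77
  B: 17 + 0.6×(128−17) = 17 + 66.6 = 83.6 → 84
rgb(84, 77, 84) = #544D54.

#544D54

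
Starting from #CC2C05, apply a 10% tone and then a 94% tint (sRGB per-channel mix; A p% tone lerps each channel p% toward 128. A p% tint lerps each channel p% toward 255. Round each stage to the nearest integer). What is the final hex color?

#CC2C05 is rgb(204, 44, 5).
Per channel, c → c + 0.1(128 − c):
  R: 204 − 7.6 = 196.4 → 196
  G: 44 + 0.1×(128−44) = 44 + 8.4 = 52.4 → 52
  B: 5 + 12.3 = 17.3 → 17
After the tone: rgb(196, 52, 17) = #C43411.
A 94% tint moves each channel 94% toward 255:
  R: 196 + 55.46 = 251.46 → 251
  G: 52 + 190.82 = 242.82 → 243
  B: 17 + 0.94×(255−17) = 17 + 223.72 = 240.72 → 241
rgb(251, 243, 241) = #FBF3F1.

#FBF3F1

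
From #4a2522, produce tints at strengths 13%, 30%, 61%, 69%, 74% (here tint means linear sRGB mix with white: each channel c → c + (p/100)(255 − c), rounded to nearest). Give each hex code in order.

#62413f, #806664, #b8aaa9, #c7bbba, #d0c6c6

#4a2522 is rgb(74, 37, 34).
13%: (74 + 23.53 = 97.53→98, 37 + 28.34 = 65.34→65, 34 + 28.73 = 62.73→63) → #62413f
30%: (74 + 54.3 = 128.3→128, 37 + 65.4 = 102.4→102, 34 + 66.3 = 100.3→100) → #806664
61%: (74 + 110.41 = 184.41→184, 37 + 132.98 = 169.98→170, 34 + 134.81 = 168.81→169) → #b8aaa9
69%: (74 + 124.89 = 198.89→199, 37 + 150.42 = 187.42→187, 34 + 152.49 = 186.49→186) → #c7bbba
74%: (74 + 133.94 = 207.94→208, 37 + 161.32 = 198.32→198, 34 + 163.54 = 197.54→198) → #d0c6c6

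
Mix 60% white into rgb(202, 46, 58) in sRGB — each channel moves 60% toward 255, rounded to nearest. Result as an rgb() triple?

rgb(234, 171, 176)

A 60% tint moves each channel 60% toward 255:
  R: 202 + 31.8 = 233.8 → 234
  G: 46 + 125.4 = 171.4 → 171
  B: 58 + 0.6×(255−58) = 58 + 118.2 = 176.2 → 176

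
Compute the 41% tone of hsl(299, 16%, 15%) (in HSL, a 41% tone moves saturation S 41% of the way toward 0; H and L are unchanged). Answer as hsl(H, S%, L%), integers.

hsl(299, 9%, 15%)

S moves 41% from 16 toward 0: 16 − 6.56 = 9.44 → 9.
H and L are unchanged.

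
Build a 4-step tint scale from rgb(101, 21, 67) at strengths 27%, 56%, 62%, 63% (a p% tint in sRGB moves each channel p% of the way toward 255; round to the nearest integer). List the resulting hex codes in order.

#8F5476, #BB98AC, #C4A6B8, #C6A8B9

27%: (101 + 41.58 = 142.58→143, 21 + 63.18 = 84.18→84, 67 + 50.76 = 117.76→118) → #8F5476
56%: (101 + 86.24 = 187.24→187, 21 + 131.04 = 152.04→152, 67 + 105.28 = 172.28→172) → #BB98AC
62%: (101 + 95.48 = 196.48→196, 21 + 145.08 = 166.08→166, 67 + 116.56 = 183.56→184) → #C4A6B8
63%: (101 + 97.02 = 198.02→198, 21 + 147.42 = 168.42→168, 67 + 118.44 = 185.44→185) → #C6A8B9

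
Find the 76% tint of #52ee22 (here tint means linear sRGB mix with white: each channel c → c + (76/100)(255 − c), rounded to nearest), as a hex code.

#52ee22 is rgb(82, 238, 34).
Per channel, c → c + 0.76(255 − c):
  R: 82 + 131.48 = 213.48 → 213
  G: 238 + 12.92 = 250.92 → 251
  B: 34 + 0.76×(255−34) = 34 + 167.96 = 201.96 → 202
rgb(213, 251, 202) = #d5fbca.

#d5fbca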